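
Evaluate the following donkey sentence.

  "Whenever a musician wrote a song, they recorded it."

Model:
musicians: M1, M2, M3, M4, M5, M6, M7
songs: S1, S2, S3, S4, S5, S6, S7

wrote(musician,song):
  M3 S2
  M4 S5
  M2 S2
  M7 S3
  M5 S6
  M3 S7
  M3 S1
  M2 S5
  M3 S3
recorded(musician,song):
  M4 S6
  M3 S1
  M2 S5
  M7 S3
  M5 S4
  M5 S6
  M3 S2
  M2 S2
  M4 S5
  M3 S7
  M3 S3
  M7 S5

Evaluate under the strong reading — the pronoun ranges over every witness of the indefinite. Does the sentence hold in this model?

True

"it" takes "a song" as antecedent — a donkey pronoun bound across the clause boundary.
Strong reading: for every (m,s) with wrote(m,s), recorded(m,s).
Restrictor pairs: (M2,S2) ✓  (M2,S5) ✓  (M3,S1) ✓  (M3,S2) ✓  (M3,S3) ✓  (M3,S7) ✓  (M4,S5) ✓  (M5,S6) ✓  (M7,S3) ✓
Every restrictor pair satisfies the scope.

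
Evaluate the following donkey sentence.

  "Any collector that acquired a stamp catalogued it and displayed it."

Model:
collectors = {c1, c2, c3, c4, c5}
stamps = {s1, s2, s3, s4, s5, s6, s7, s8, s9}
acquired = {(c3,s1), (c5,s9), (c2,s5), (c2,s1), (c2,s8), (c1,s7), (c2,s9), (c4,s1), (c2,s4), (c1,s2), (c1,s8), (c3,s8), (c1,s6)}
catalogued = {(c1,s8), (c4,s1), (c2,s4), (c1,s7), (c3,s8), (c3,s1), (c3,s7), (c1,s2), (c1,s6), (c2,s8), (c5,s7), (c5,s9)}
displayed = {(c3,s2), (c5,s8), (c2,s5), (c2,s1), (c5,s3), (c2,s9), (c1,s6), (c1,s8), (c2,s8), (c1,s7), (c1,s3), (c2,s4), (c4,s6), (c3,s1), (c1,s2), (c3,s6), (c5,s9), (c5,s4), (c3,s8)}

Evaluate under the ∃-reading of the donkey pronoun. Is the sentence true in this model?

False

"it" takes "a stamp" as antecedent — a donkey pronoun bound across the clause boundary.
Weak reading: every collector c with some acquired-stamp has at least one acquired-stamp s such that catalogued(c,s) ∧ displayed(c,s).
Per collector: c1:✓  c2:✓  c3:✓  c4:✗  c5:✓
c4 has no witness among its acquired-stamps.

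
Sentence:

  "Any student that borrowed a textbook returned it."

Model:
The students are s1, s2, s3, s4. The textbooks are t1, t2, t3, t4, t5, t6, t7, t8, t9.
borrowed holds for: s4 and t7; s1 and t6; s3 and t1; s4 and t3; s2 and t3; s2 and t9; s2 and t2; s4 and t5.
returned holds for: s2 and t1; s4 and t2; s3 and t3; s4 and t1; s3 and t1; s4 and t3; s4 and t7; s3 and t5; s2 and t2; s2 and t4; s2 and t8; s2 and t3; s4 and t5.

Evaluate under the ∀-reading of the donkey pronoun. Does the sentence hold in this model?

False

"it" takes "a textbook" as antecedent — a donkey pronoun bound across the clause boundary.
Strong reading: for every (s,t) with borrowed(s,t), returned(s,t).
Restrictor pairs: (s1,t6) ✗  (s2,t2) ✓  (s2,t3) ✓  (s2,t9) ✗  (s3,t1) ✓  (s4,t3) ✓  (s4,t5) ✓  (s4,t7) ✓
Counterexample: (s1,t6) is in borrowed but fails the scope.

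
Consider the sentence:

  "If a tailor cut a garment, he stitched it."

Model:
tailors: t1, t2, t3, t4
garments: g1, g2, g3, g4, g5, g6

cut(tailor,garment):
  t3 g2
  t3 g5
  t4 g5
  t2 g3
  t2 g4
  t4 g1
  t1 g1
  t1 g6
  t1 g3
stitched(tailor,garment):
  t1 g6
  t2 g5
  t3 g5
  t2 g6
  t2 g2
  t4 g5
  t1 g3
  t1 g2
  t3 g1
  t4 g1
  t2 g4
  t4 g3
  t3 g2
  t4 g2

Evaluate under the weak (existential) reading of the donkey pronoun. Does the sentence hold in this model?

"it" takes "a garment" as antecedent — a donkey pronoun bound across the clause boundary.
Weak reading: every tailor t with some cut-garment has at least one cut-garment g such that stitched(t,g).
Per tailor: t1:✓  t2:✓  t3:✓  t4:✓
Every tailor in the restrictor has a witness.

True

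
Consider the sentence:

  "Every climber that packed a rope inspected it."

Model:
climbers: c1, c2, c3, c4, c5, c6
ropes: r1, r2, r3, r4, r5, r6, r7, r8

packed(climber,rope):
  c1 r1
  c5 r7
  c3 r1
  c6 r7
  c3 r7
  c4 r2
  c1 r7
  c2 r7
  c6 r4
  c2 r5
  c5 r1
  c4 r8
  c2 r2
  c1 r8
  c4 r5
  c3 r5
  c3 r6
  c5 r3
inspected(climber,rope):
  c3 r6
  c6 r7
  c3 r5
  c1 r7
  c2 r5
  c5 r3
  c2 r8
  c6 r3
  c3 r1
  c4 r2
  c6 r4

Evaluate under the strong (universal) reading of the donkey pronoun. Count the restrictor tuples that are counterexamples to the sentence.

"it" takes "a rope" as antecedent — a donkey pronoun bound across the clause boundary.
Strong reading: for every (c,r) with packed(c,r), inspected(c,r).
Restrictor pairs: (c1,r1) ✗  (c1,r7) ✓  (c1,r8) ✗  (c2,r2) ✗  (c2,r5) ✓  (c2,r7) ✗  (c3,r1) ✓  (c3,r5) ✓  (c3,r6) ✓  (c3,r7) ✗  (c4,r2) ✓  (c4,r5) ✗  (c4,r8) ✗  (c5,r1) ✗  (c5,r3) ✓  (c5,r7) ✗  (c6,r4) ✓  (c6,r7) ✓
Counterexamples (restrictor pairs failing the scope): 9.

9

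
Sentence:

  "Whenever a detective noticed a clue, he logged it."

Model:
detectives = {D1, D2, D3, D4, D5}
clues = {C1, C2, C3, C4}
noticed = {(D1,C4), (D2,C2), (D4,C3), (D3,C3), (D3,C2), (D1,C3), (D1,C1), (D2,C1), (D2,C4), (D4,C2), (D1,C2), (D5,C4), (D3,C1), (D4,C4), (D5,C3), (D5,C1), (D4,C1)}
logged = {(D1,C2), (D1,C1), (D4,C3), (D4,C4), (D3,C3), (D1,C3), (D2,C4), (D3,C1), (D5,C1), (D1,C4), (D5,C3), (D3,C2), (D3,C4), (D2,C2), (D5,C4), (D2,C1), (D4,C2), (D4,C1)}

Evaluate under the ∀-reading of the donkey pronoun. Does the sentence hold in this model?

"it" takes "a clue" as antecedent — a donkey pronoun bound across the clause boundary.
Strong reading: for every (d,c) with noticed(d,c), logged(d,c).
Restrictor pairs: (D1,C1) ✓  (D1,C2) ✓  (D1,C3) ✓  (D1,C4) ✓  (D2,C1) ✓  (D2,C2) ✓  (D2,C4) ✓  (D3,C1) ✓  (D3,C2) ✓  (D3,C3) ✓  (D4,C1) ✓  (D4,C2) ✓  (D4,C3) ✓  (D4,C4) ✓  (D5,C1) ✓  (D5,C3) ✓  (D5,C4) ✓
Every restrictor pair satisfies the scope.

True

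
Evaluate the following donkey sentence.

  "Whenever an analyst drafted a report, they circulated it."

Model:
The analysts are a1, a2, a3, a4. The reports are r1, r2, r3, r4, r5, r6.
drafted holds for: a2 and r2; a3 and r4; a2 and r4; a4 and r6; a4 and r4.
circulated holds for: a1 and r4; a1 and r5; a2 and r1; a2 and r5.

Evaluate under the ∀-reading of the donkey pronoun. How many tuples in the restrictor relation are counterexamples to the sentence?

5

"it" takes "a report" as antecedent — a donkey pronoun bound across the clause boundary.
Strong reading: for every (a,r) with drafted(a,r), circulated(a,r).
Restrictor pairs: (a2,r2) ✗  (a2,r4) ✗  (a3,r4) ✗  (a4,r4) ✗  (a4,r6) ✗
Counterexamples (restrictor pairs failing the scope): 5.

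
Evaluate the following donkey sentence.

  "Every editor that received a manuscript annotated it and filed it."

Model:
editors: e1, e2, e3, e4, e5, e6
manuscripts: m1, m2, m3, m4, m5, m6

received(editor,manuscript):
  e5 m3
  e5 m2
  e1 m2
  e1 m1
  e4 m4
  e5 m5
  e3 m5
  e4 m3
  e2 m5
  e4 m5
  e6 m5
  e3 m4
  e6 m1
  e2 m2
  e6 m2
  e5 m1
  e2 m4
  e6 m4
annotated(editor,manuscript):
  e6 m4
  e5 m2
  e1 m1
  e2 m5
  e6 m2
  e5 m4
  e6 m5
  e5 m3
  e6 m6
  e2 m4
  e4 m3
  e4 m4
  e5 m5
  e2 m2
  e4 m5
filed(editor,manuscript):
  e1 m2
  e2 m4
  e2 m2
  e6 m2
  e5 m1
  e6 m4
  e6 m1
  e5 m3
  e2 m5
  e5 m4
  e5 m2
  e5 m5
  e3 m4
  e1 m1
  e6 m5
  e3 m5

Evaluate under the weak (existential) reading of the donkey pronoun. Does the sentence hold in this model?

"it" takes "a manuscript" as antecedent — a donkey pronoun bound across the clause boundary.
Weak reading: every editor e with some received-manuscript has at least one received-manuscript m such that annotated(e,m) ∧ filed(e,m).
Per editor: e1:✓  e2:✓  e3:✗  e4:✗  e5:✓  e6:✓
e3 has no witness among its received-manuscripts.

False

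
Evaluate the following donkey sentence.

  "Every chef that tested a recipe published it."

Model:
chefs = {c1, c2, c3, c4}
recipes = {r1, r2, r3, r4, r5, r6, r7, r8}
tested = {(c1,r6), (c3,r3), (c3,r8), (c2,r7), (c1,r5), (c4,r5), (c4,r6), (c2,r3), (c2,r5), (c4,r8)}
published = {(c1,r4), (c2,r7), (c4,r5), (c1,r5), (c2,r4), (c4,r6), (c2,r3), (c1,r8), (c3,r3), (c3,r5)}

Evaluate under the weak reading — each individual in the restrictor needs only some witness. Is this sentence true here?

True

"it" takes "a recipe" as antecedent — a donkey pronoun bound across the clause boundary.
Weak reading: every chef c with some tested-recipe has at least one tested-recipe r such that published(c,r).
Per chef: c1:✓  c2:✓  c3:✓  c4:✓
Every chef in the restrictor has a witness.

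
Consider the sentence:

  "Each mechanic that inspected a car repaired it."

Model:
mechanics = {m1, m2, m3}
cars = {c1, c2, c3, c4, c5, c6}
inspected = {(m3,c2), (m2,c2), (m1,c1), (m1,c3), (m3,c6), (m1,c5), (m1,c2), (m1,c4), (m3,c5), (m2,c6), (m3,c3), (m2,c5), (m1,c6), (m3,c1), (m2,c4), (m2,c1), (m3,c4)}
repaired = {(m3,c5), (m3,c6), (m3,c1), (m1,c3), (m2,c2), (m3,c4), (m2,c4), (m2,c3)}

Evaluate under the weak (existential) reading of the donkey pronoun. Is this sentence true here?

"it" takes "a car" as antecedent — a donkey pronoun bound across the clause boundary.
Weak reading: every mechanic m with some inspected-car has at least one inspected-car c such that repaired(m,c).
Per mechanic: m1:✓  m2:✓  m3:✓
Every mechanic in the restrictor has a witness.

True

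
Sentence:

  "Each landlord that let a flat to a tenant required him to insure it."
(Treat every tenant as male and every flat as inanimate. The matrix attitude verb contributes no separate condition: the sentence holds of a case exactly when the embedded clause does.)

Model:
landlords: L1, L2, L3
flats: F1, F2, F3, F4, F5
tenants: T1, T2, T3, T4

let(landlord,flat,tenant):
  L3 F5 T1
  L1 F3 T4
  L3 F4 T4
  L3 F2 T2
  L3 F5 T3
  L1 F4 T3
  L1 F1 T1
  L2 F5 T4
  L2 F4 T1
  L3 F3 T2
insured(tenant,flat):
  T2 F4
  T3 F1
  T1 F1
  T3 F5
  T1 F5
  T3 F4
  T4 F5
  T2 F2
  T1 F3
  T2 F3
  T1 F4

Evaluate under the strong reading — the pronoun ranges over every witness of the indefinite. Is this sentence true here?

"him" takes "a tenant" as antecedent and "it" takes "a flat"; both are donkey pronouns co-varying with the restrictor.
Strong reading: for every (l,f,t) with let(l,f,t), insured(t,f).
Restrictor triples: (L1,F1,T1)→insured(T1,F1) ✓  (L1,F3,T4)→insured(T4,F3) ✗  (L1,F4,T3)→insured(T3,F4) ✓  (L2,F4,T1)→insured(T1,F4) ✓  (L2,F5,T4)→insured(T4,F5) ✓  (L3,F2,T2)→insured(T2,F2) ✓  (L3,F3,T2)→insured(T2,F3) ✓  (L3,F4,T4)→insured(T4,F4) ✗  (L3,F5,T1)→insured(T1,F5) ✓  (L3,F5,T3)→insured(T3,F5) ✓
Counterexample: (L1,F3,T4) — insured(T4,F3) does not hold.

False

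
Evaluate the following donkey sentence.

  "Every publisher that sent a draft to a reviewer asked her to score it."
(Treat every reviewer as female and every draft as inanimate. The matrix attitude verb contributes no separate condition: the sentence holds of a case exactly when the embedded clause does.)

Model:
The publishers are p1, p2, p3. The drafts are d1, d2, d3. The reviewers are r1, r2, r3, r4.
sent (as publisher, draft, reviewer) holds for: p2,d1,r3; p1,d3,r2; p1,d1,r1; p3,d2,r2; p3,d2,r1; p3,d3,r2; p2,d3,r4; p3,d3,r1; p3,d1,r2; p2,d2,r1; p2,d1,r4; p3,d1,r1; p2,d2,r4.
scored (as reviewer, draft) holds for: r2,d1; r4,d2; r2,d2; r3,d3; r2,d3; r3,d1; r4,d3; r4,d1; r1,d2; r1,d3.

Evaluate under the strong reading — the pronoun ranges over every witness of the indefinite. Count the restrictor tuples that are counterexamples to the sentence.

2

"her" takes "a reviewer" as antecedent and "it" takes "a draft"; both are donkey pronouns co-varying with the restrictor.
Strong reading: for every (p,d,r) with sent(p,d,r), scored(r,d).
Restrictor triples: (p1,d1,r1)→scored(r1,d1) ✗  (p1,d3,r2)→scored(r2,d3) ✓  (p2,d1,r3)→scored(r3,d1) ✓  (p2,d1,r4)→scored(r4,d1) ✓  (p2,d2,r1)→scored(r1,d2) ✓  (p2,d2,r4)→scored(r4,d2) ✓  (p2,d3,r4)→scored(r4,d3) ✓  (p3,d1,r1)→scored(r1,d1) ✗  (p3,d1,r2)→scored(r2,d1) ✓  (p3,d2,r1)→scored(r1,d2) ✓  (p3,d2,r2)→scored(r2,d2) ✓  (p3,d3,r1)→scored(r1,d3) ✓  (p3,d3,r2)→scored(r2,d3) ✓
Counterexamples (restrictor triples failing the scope): 2.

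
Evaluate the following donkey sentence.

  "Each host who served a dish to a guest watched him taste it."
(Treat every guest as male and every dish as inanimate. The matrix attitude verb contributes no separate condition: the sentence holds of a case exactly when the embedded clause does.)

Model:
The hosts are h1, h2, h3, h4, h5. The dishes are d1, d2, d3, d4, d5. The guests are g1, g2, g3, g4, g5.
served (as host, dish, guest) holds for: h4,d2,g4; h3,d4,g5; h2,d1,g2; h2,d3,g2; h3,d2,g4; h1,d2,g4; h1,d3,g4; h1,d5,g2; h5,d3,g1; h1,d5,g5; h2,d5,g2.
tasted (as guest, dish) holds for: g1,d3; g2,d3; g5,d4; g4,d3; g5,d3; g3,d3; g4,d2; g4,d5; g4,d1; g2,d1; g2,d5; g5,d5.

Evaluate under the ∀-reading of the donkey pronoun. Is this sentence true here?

"him" takes "a guest" as antecedent and "it" takes "a dish"; both are donkey pronouns co-varying with the restrictor.
Strong reading: for every (h,d,g) with served(h,d,g), tasted(g,d).
Restrictor triples: (h1,d2,g4)→tasted(g4,d2) ✓  (h1,d3,g4)→tasted(g4,d3) ✓  (h1,d5,g2)→tasted(g2,d5) ✓  (h1,d5,g5)→tasted(g5,d5) ✓  (h2,d1,g2)→tasted(g2,d1) ✓  (h2,d3,g2)→tasted(g2,d3) ✓  (h2,d5,g2)→tasted(g2,d5) ✓  (h3,d2,g4)→tasted(g4,d2) ✓  (h3,d4,g5)→tasted(g5,d4) ✓  (h4,d2,g4)→tasted(g4,d2) ✓  (h5,d3,g1)→tasted(g1,d3) ✓
Every restrictor triple satisfies the scope.

True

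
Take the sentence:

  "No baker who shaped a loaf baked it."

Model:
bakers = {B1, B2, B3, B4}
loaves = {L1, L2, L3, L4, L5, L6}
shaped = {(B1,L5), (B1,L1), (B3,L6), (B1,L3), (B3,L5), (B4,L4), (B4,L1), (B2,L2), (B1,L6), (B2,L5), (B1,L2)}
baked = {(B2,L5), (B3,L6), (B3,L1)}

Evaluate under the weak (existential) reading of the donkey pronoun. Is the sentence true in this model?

"it" takes "a loaf" as antecedent — a donkey pronoun bound across the clause boundary.
Truth condition: for no (b,l) with shaped(b,l) does baked(b,l) hold.
Restrictor pairs — does the scope hold? (B1,L1):fails  (B1,L2):fails  (B1,L3):fails  (B1,L5):fails  (B1,L6):fails  (B2,L2):fails  (B2,L5):holds  (B3,L5):fails  (B3,L6):holds  (B4,L1):fails  (B4,L4):fails
Scope holds for 2 pair(s), so the sentence is false.

False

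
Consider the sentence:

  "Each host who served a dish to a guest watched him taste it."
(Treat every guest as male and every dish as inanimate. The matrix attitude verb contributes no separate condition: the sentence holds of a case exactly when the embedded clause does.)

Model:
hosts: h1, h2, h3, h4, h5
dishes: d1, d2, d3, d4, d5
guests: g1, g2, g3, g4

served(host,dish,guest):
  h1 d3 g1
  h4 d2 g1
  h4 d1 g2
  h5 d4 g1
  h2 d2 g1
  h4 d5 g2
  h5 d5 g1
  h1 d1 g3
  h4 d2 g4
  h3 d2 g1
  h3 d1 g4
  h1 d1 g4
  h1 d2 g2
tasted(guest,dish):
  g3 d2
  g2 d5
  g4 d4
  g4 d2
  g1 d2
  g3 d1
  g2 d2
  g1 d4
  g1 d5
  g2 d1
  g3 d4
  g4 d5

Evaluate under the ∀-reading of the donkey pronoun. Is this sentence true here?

False

"him" takes "a guest" as antecedent and "it" takes "a dish"; both are donkey pronouns co-varying with the restrictor.
Strong reading: for every (h,d,g) with served(h,d,g), tasted(g,d).
Restrictor triples: (h1,d1,g3)→tasted(g3,d1) ✓  (h1,d1,g4)→tasted(g4,d1) ✗  (h1,d2,g2)→tasted(g2,d2) ✓  (h1,d3,g1)→tasted(g1,d3) ✗  (h2,d2,g1)→tasted(g1,d2) ✓  (h3,d1,g4)→tasted(g4,d1) ✗  (h3,d2,g1)→tasted(g1,d2) ✓  (h4,d1,g2)→tasted(g2,d1) ✓  (h4,d2,g1)→tasted(g1,d2) ✓  (h4,d2,g4)→tasted(g4,d2) ✓  (h4,d5,g2)→tasted(g2,d5) ✓  (h5,d4,g1)→tasted(g1,d4) ✓  (h5,d5,g1)→tasted(g1,d5) ✓
Counterexample: (h1,d1,g4) — tasted(g4,d1) does not hold.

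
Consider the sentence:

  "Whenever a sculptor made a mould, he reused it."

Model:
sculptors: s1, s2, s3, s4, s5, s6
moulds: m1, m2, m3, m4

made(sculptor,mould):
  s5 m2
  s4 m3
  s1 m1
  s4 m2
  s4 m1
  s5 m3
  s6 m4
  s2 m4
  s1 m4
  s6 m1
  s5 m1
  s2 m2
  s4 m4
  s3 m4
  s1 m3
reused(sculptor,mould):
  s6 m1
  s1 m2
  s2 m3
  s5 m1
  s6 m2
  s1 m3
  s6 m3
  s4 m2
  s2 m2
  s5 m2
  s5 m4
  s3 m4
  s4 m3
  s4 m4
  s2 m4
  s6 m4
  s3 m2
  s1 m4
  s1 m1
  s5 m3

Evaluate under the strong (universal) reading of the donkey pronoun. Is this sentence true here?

False

"it" takes "a mould" as antecedent — a donkey pronoun bound across the clause boundary.
Strong reading: for every (s,m) with made(s,m), reused(s,m).
Restrictor pairs: (s1,m1) ✓  (s1,m3) ✓  (s1,m4) ✓  (s2,m2) ✓  (s2,m4) ✓  (s3,m4) ✓  (s4,m1) ✗  (s4,m2) ✓  (s4,m3) ✓  (s4,m4) ✓  (s5,m1) ✓  (s5,m2) ✓  (s5,m3) ✓  (s6,m1) ✓  (s6,m4) ✓
Counterexample: (s4,m1) is in made but fails the scope.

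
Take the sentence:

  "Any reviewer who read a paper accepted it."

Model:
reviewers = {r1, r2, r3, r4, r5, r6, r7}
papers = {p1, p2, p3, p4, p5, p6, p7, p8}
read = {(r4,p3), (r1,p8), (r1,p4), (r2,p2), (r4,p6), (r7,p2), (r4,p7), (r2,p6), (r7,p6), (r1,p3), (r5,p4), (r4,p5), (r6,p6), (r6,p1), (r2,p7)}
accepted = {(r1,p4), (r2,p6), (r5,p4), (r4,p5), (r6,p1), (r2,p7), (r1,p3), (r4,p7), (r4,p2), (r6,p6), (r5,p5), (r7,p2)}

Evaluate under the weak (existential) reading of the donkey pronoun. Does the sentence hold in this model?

"it" takes "a paper" as antecedent — a donkey pronoun bound across the clause boundary.
Weak reading: every reviewer r with some read-paper has at least one read-paper p such that accepted(r,p).
Per reviewer: r1:✓  r2:✓  r4:✓  r5:✓  r6:✓  r7:✓
Every reviewer in the restrictor has a witness.

True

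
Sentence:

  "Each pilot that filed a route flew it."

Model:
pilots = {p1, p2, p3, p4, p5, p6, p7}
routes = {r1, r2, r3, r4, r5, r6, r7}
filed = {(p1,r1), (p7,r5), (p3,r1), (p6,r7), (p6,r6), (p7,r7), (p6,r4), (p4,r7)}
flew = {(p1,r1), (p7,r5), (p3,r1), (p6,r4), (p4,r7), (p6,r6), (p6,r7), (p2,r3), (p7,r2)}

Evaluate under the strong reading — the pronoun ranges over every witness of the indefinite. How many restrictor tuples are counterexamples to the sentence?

"it" takes "a route" as antecedent — a donkey pronoun bound across the clause boundary.
Strong reading: for every (p,r) with filed(p,r), flew(p,r).
Restrictor pairs: (p1,r1) ✓  (p3,r1) ✓  (p4,r7) ✓  (p6,r4) ✓  (p6,r6) ✓  (p6,r7) ✓  (p7,r5) ✓  (p7,r7) ✗
Counterexamples (restrictor pairs failing the scope): 1.

1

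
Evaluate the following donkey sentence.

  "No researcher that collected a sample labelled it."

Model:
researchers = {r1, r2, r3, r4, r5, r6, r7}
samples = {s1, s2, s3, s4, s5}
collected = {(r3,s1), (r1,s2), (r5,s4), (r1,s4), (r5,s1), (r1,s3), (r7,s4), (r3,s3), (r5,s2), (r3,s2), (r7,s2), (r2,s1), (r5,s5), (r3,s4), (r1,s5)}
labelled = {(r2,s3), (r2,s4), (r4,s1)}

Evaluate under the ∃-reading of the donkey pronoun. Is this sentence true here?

"it" takes "a sample" as antecedent — a donkey pronoun bound across the clause boundary.
Truth condition: for no (r,s) with collected(r,s) does labelled(r,s) hold.
Restrictor pairs — does the scope hold? (r1,s2):fails  (r1,s3):fails  (r1,s4):fails  (r1,s5):fails  (r2,s1):fails  (r3,s1):fails  (r3,s2):fails  (r3,s3):fails  (r3,s4):fails  (r5,s1):fails  (r5,s2):fails  (r5,s4):fails  (r5,s5):fails  (r7,s2):fails  (r7,s4):fails
Scope holds for no restrictor pair, so the sentence is true.

True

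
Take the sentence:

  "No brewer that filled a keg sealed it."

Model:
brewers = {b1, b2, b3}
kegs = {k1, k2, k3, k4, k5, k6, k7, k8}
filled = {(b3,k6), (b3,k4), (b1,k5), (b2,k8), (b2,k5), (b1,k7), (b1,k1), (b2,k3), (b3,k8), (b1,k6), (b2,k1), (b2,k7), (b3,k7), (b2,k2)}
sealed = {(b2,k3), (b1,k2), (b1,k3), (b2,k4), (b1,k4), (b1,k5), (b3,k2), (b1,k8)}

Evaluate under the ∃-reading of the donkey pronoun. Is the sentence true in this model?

False

"it" takes "a keg" as antecedent — a donkey pronoun bound across the clause boundary.
Truth condition: for no (b,k) with filled(b,k) does sealed(b,k) hold.
Restrictor pairs — does the scope hold? (b1,k1):fails  (b1,k5):holds  (b1,k6):fails  (b1,k7):fails  (b2,k1):fails  (b2,k2):fails  (b2,k3):holds  (b2,k5):fails  (b2,k7):fails  (b2,k8):fails  (b3,k4):fails  (b3,k6):fails  (b3,k7):fails  (b3,k8):fails
Scope holds for 2 pair(s), so the sentence is false.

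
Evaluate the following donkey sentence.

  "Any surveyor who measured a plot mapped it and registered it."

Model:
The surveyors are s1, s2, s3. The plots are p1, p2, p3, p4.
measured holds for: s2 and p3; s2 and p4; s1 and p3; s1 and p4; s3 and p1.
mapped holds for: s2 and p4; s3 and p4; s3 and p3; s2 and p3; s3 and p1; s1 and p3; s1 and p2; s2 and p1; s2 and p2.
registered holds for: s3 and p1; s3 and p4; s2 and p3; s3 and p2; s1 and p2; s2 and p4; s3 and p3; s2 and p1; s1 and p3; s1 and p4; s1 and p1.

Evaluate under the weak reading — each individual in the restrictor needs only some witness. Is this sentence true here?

True

"it" takes "a plot" as antecedent — a donkey pronoun bound across the clause boundary.
Weak reading: every surveyor s with some measured-plot has at least one measured-plot p such that mapped(s,p) ∧ registered(s,p).
Per surveyor: s1:✓  s2:✓  s3:✓
Every surveyor in the restrictor has a witness.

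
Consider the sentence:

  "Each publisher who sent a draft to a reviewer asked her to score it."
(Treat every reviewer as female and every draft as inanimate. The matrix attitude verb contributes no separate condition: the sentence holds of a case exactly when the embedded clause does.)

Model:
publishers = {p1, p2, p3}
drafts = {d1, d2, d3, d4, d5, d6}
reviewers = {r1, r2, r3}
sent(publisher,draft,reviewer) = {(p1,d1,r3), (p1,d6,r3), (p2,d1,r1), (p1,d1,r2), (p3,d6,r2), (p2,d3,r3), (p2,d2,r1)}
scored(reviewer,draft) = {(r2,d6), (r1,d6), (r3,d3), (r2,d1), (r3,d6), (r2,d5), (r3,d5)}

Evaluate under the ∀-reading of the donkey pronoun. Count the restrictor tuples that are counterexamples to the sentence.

"her" takes "a reviewer" as antecedent and "it" takes "a draft"; both are donkey pronouns co-varying with the restrictor.
Strong reading: for every (p,d,r) with sent(p,d,r), scored(r,d).
Restrictor triples: (p1,d1,r2)→scored(r2,d1) ✓  (p1,d1,r3)→scored(r3,d1) ✗  (p1,d6,r3)→scored(r3,d6) ✓  (p2,d1,r1)→scored(r1,d1) ✗  (p2,d2,r1)→scored(r1,d2) ✗  (p2,d3,r3)→scored(r3,d3) ✓  (p3,d6,r2)→scored(r2,d6) ✓
Counterexamples (restrictor triples failing the scope): 3.

3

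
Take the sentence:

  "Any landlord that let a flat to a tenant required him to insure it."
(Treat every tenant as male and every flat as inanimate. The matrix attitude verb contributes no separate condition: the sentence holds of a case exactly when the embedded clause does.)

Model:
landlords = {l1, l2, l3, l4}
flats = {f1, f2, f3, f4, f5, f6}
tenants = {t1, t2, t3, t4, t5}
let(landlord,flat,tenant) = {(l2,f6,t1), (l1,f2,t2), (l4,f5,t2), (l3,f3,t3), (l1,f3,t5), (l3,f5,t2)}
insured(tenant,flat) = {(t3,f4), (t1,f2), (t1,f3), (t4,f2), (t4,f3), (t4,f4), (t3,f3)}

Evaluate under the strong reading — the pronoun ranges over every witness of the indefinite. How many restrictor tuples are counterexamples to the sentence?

"him" takes "a tenant" as antecedent and "it" takes "a flat"; both are donkey pronouns co-varying with the restrictor.
Strong reading: for every (l,f,t) with let(l,f,t), insured(t,f).
Restrictor triples: (l1,f2,t2)→insured(t2,f2) ✗  (l1,f3,t5)→insured(t5,f3) ✗  (l2,f6,t1)→insured(t1,f6) ✗  (l3,f3,t3)→insured(t3,f3) ✓  (l3,f5,t2)→insured(t2,f5) ✗  (l4,f5,t2)→insured(t2,f5) ✗
Counterexamples (restrictor triples failing the scope): 5.

5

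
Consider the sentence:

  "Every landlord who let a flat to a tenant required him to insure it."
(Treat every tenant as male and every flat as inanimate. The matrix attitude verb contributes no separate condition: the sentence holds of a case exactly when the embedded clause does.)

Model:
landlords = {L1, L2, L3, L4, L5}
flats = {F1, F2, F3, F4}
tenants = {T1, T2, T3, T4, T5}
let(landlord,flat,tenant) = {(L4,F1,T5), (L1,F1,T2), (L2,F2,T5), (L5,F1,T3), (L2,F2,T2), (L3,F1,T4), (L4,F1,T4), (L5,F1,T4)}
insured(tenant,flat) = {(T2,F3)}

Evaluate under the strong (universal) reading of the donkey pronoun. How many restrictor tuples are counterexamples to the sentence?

8

"him" takes "a tenant" as antecedent and "it" takes "a flat"; both are donkey pronouns co-varying with the restrictor.
Strong reading: for every (l,f,t) with let(l,f,t), insured(t,f).
Restrictor triples: (L1,F1,T2)→insured(T2,F1) ✗  (L2,F2,T2)→insured(T2,F2) ✗  (L2,F2,T5)→insured(T5,F2) ✗  (L3,F1,T4)→insured(T4,F1) ✗  (L4,F1,T4)→insured(T4,F1) ✗  (L4,F1,T5)→insured(T5,F1) ✗  (L5,F1,T3)→insured(T3,F1) ✗  (L5,F1,T4)→insured(T4,F1) ✗
Counterexamples (restrictor triples failing the scope): 8.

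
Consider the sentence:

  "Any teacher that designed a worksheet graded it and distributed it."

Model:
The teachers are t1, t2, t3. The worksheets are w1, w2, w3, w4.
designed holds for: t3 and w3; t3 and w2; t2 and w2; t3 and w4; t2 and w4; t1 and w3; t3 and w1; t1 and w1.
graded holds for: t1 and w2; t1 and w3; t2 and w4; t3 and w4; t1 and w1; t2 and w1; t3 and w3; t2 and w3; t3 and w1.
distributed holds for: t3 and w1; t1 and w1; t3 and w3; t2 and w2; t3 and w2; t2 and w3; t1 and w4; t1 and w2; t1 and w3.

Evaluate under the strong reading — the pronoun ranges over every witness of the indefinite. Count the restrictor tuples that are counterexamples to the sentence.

"it" takes "a worksheet" as antecedent — a donkey pronoun bound across the clause boundary.
Strong reading: for every (t,w) with designed(t,w), graded(t,w) ∧ distributed(t,w).
Restrictor pairs: (t1,w1) ✓  (t1,w3) ✓  (t2,w2) ✗  (t2,w4) ✗  (t3,w1) ✓  (t3,w2) ✗  (t3,w3) ✓  (t3,w4) ✗
Counterexamples (restrictor pairs failing the scope): 4.

4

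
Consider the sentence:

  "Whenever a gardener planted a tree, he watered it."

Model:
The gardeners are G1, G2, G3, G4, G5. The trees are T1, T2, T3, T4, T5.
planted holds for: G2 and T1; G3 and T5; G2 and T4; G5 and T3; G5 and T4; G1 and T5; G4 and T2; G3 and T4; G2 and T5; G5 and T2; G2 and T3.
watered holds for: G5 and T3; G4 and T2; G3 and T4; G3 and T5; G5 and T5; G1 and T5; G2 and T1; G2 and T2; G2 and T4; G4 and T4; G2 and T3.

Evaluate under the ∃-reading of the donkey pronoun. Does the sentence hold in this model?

"it" takes "a tree" as antecedent — a donkey pronoun bound across the clause boundary.
Weak reading: every gardener g with some planted-tree has at least one planted-tree t such that watered(g,t).
Per gardener: G1:✓  G2:✓  G3:✓  G4:✓  G5:✓
Every gardener in the restrictor has a witness.

True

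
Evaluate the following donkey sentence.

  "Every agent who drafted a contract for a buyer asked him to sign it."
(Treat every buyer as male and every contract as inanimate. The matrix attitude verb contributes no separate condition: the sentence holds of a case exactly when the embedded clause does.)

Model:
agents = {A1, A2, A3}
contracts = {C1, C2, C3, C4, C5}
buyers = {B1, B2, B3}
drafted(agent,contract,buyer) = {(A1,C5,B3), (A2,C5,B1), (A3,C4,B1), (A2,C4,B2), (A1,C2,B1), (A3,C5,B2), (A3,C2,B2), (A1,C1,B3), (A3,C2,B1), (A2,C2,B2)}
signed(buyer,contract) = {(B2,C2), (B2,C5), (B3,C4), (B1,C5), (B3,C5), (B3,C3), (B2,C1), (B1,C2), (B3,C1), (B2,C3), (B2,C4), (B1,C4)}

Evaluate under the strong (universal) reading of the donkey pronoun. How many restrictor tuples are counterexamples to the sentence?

0

"him" takes "a buyer" as antecedent and "it" takes "a contract"; both are donkey pronouns co-varying with the restrictor.
Strong reading: for every (a,c,b) with drafted(a,c,b), signed(b,c).
Restrictor triples: (A1,C1,B3)→signed(B3,C1) ✓  (A1,C2,B1)→signed(B1,C2) ✓  (A1,C5,B3)→signed(B3,C5) ✓  (A2,C2,B2)→signed(B2,C2) ✓  (A2,C4,B2)→signed(B2,C4) ✓  (A2,C5,B1)→signed(B1,C5) ✓  (A3,C2,B1)→signed(B1,C2) ✓  (A3,C2,B2)→signed(B2,C2) ✓  (A3,C4,B1)→signed(B1,C4) ✓  (A3,C5,B2)→signed(B2,C5) ✓
Counterexamples (restrictor triples failing the scope): 0.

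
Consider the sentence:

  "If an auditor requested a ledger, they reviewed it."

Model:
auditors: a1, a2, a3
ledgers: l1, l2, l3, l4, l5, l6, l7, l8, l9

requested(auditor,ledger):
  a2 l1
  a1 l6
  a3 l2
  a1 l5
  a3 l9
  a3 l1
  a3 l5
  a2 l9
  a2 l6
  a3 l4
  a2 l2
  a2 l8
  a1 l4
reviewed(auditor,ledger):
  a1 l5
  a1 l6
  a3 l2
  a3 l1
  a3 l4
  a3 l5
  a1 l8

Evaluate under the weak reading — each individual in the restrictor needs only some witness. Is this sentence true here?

False

"it" takes "a ledger" as antecedent — a donkey pronoun bound across the clause boundary.
Weak reading: every auditor a with some requested-ledger has at least one requested-ledger l such that reviewed(a,l).
Per auditor: a1:✓  a2:✗  a3:✓
a2 has no witness among its requested-ledgers.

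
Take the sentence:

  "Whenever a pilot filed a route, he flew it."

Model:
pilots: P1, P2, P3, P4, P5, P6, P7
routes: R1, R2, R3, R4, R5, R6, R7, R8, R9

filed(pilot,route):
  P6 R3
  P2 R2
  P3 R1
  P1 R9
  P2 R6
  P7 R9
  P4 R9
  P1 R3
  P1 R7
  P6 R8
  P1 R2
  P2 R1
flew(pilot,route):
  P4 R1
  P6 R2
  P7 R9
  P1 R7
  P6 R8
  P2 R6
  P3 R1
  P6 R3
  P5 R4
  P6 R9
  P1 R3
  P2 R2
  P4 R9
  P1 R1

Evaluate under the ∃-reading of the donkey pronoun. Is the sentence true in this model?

True

"it" takes "a route" as antecedent — a donkey pronoun bound across the clause boundary.
Weak reading: every pilot p with some filed-route has at least one filed-route r such that flew(p,r).
Per pilot: P1:✓  P2:✓  P3:✓  P4:✓  P6:✓  P7:✓
Every pilot in the restrictor has a witness.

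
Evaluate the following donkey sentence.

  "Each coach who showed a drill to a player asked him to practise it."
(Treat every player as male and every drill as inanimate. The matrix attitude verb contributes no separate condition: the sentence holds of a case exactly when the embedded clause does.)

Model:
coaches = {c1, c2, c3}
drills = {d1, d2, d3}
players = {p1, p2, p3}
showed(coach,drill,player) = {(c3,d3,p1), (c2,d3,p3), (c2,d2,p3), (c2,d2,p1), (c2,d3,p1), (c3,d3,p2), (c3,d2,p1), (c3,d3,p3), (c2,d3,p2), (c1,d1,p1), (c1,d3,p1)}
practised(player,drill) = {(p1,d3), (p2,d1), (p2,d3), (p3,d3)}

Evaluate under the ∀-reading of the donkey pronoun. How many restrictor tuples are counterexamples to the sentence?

4

"him" takes "a player" as antecedent and "it" takes "a drill"; both are donkey pronouns co-varying with the restrictor.
Strong reading: for every (c,d,p) with showed(c,d,p), practised(p,d).
Restrictor triples: (c1,d1,p1)→practised(p1,d1) ✗  (c1,d3,p1)→practised(p1,d3) ✓  (c2,d2,p1)→practised(p1,d2) ✗  (c2,d2,p3)→practised(p3,d2) ✗  (c2,d3,p1)→practised(p1,d3) ✓  (c2,d3,p2)→practised(p2,d3) ✓  (c2,d3,p3)→practised(p3,d3) ✓  (c3,d2,p1)→practised(p1,d2) ✗  (c3,d3,p1)→practised(p1,d3) ✓  (c3,d3,p2)→practised(p2,d3) ✓  (c3,d3,p3)→practised(p3,d3) ✓
Counterexamples (restrictor triples failing the scope): 4.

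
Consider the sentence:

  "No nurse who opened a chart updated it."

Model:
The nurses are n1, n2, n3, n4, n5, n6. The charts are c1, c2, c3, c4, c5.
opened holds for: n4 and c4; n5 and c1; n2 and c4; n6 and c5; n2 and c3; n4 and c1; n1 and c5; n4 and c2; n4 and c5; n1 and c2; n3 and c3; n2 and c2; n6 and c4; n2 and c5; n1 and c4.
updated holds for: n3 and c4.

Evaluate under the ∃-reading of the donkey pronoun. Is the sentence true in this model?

"it" takes "a chart" as antecedent — a donkey pronoun bound across the clause boundary.
Truth condition: for no (n,c) with opened(n,c) does updated(n,c) hold.
Restrictor pairs — does the scope hold? (n1,c2):fails  (n1,c4):fails  (n1,c5):fails  (n2,c2):fails  (n2,c3):fails  (n2,c4):fails  (n2,c5):fails  (n3,c3):fails  (n4,c1):fails  (n4,c2):fails  (n4,c4):fails  (n4,c5):fails  (n5,c1):fails  (n6,c4):fails  (n6,c5):fails
Scope holds for no restrictor pair, so the sentence is true.

True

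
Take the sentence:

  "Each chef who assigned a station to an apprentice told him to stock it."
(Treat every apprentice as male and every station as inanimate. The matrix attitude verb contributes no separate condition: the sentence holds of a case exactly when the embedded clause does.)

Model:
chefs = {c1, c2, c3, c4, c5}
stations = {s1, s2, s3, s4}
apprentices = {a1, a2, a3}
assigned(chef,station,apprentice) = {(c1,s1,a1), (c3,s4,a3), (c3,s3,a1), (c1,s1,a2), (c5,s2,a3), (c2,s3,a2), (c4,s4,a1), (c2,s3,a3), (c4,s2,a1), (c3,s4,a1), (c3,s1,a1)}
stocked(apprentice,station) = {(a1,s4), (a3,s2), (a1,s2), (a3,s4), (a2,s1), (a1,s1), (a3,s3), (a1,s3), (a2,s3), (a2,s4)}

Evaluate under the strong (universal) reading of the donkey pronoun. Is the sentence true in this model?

"him" takes "an apprentice" as antecedent and "it" takes "a station"; both are donkey pronouns co-varying with the restrictor.
Strong reading: for every (c,s,a) with assigned(c,s,a), stocked(a,s).
Restrictor triples: (c1,s1,a1)→stocked(a1,s1) ✓  (c1,s1,a2)→stocked(a2,s1) ✓  (c2,s3,a2)→stocked(a2,s3) ✓  (c2,s3,a3)→stocked(a3,s3) ✓  (c3,s1,a1)→stocked(a1,s1) ✓  (c3,s3,a1)→stocked(a1,s3) ✓  (c3,s4,a1)→stocked(a1,s4) ✓  (c3,s4,a3)→stocked(a3,s4) ✓  (c4,s2,a1)→stocked(a1,s2) ✓  (c4,s4,a1)→stocked(a1,s4) ✓  (c5,s2,a3)→stocked(a3,s2) ✓
Every restrictor triple satisfies the scope.

True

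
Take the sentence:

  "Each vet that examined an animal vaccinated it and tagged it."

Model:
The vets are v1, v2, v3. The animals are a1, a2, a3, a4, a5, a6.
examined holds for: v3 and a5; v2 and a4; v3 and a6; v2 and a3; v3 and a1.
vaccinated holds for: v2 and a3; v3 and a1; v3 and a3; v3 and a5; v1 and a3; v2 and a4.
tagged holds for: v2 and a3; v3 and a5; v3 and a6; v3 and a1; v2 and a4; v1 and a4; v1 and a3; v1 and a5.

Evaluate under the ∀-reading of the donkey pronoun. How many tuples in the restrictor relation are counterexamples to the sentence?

1

"it" takes "an animal" as antecedent — a donkey pronoun bound across the clause boundary.
Strong reading: for every (v,a) with examined(v,a), vaccinated(v,a) ∧ tagged(v,a).
Restrictor pairs: (v2,a3) ✓  (v2,a4) ✓  (v3,a1) ✓  (v3,a5) ✓  (v3,a6) ✗
Counterexamples (restrictor pairs failing the scope): 1.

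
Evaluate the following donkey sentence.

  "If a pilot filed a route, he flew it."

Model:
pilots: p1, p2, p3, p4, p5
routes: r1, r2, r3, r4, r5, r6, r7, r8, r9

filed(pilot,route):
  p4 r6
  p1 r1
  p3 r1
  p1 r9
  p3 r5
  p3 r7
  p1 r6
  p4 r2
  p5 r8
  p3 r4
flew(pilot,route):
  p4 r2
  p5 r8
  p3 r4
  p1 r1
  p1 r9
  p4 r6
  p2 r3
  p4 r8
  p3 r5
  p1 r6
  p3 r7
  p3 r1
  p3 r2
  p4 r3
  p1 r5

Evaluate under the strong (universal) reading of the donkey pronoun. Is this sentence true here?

"it" takes "a route" as antecedent — a donkey pronoun bound across the clause boundary.
Strong reading: for every (p,r) with filed(p,r), flew(p,r).
Restrictor pairs: (p1,r1) ✓  (p1,r6) ✓  (p1,r9) ✓  (p3,r1) ✓  (p3,r4) ✓  (p3,r5) ✓  (p3,r7) ✓  (p4,r2) ✓  (p4,r6) ✓  (p5,r8) ✓
Every restrictor pair satisfies the scope.

True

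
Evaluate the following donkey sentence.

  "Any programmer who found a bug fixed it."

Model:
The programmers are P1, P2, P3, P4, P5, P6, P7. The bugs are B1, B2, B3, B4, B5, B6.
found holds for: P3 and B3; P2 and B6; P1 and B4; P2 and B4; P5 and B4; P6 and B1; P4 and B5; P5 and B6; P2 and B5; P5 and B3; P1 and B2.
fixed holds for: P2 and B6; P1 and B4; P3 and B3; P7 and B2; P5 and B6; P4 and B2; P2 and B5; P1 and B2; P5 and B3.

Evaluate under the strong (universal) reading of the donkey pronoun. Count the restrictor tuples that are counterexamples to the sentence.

"it" takes "a bug" as antecedent — a donkey pronoun bound across the clause boundary.
Strong reading: for every (p,b) with found(p,b), fixed(p,b).
Restrictor pairs: (P1,B2) ✓  (P1,B4) ✓  (P2,B4) ✗  (P2,B5) ✓  (P2,B6) ✓  (P3,B3) ✓  (P4,B5) ✗  (P5,B3) ✓  (P5,B4) ✗  (P5,B6) ✓  (P6,B1) ✗
Counterexamples (restrictor pairs failing the scope): 4.

4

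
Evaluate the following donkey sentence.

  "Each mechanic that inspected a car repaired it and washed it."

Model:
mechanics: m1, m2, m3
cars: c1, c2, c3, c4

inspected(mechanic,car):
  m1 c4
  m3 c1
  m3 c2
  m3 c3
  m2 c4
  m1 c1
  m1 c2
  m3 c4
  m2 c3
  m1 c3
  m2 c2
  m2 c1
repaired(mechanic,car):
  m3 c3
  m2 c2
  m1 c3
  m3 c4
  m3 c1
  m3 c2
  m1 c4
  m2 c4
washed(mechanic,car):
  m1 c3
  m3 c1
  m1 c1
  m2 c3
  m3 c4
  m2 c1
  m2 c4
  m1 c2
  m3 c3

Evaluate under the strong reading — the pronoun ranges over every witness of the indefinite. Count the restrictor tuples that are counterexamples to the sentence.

"it" takes "a car" as antecedent — a donkey pronoun bound across the clause boundary.
Strong reading: for every (m,c) with inspected(m,c), repaired(m,c) ∧ washed(m,c).
Restrictor pairs: (m1,c1) ✗  (m1,c2) ✗  (m1,c3) ✓  (m1,c4) ✗  (m2,c1) ✗  (m2,c2) ✗  (m2,c3) ✗  (m2,c4) ✓  (m3,c1) ✓  (m3,c2) ✗  (m3,c3) ✓  (m3,c4) ✓
Counterexamples (restrictor pairs failing the scope): 7.

7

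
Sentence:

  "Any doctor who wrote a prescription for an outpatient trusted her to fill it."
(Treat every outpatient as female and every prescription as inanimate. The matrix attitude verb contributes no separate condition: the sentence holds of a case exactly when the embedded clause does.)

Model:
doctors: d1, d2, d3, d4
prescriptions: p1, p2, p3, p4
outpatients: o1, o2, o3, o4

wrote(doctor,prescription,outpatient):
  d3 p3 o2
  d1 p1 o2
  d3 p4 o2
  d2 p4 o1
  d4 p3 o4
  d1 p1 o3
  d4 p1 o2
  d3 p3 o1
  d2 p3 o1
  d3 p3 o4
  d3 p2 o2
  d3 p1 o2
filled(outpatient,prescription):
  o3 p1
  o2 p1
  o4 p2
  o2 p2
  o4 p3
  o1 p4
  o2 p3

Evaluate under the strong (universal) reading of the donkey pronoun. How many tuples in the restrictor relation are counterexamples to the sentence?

"her" takes "an outpatient" as antecedent and "it" takes "a prescription"; both are donkey pronouns co-varying with the restrictor.
Strong reading: for every (d,p,o) with wrote(d,p,o), filled(o,p).
Restrictor triples: (d1,p1,o2)→filled(o2,p1) ✓  (d1,p1,o3)→filled(o3,p1) ✓  (d2,p3,o1)→filled(o1,p3) ✗  (d2,p4,o1)→filled(o1,p4) ✓  (d3,p1,o2)→filled(o2,p1) ✓  (d3,p2,o2)→filled(o2,p2) ✓  (d3,p3,o1)→filled(o1,p3) ✗  (d3,p3,o2)→filled(o2,p3) ✓  (d3,p3,o4)→filled(o4,p3) ✓  (d3,p4,o2)→filled(o2,p4) ✗  (d4,p1,o2)→filled(o2,p1) ✓  (d4,p3,o4)→filled(o4,p3) ✓
Counterexamples (restrictor triples failing the scope): 3.

3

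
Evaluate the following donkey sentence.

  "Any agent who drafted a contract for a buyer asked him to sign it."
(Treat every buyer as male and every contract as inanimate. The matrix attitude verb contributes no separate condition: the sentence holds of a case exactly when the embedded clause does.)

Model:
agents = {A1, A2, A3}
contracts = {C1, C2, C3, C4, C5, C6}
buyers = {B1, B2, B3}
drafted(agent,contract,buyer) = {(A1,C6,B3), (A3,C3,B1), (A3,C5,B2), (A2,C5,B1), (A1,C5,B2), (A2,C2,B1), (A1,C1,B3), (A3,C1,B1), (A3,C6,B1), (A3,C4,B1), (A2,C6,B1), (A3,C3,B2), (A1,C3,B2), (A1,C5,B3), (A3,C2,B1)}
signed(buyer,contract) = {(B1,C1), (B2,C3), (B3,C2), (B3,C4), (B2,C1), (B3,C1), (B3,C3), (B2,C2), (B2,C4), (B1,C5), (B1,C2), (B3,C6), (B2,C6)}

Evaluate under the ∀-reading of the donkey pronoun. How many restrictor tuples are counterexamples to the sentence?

7

"him" takes "a buyer" as antecedent and "it" takes "a contract"; both are donkey pronouns co-varying with the restrictor.
Strong reading: for every (a,c,b) with drafted(a,c,b), signed(b,c).
Restrictor triples: (A1,C1,B3)→signed(B3,C1) ✓  (A1,C3,B2)→signed(B2,C3) ✓  (A1,C5,B2)→signed(B2,C5) ✗  (A1,C5,B3)→signed(B3,C5) ✗  (A1,C6,B3)→signed(B3,C6) ✓  (A2,C2,B1)→signed(B1,C2) ✓  (A2,C5,B1)→signed(B1,C5) ✓  (A2,C6,B1)→signed(B1,C6) ✗  (A3,C1,B1)→signed(B1,C1) ✓  (A3,C2,B1)→signed(B1,C2) ✓  (A3,C3,B1)→signed(B1,C3) ✗  (A3,C3,B2)→signed(B2,C3) ✓  (A3,C4,B1)→signed(B1,C4) ✗  (A3,C5,B2)→signed(B2,C5) ✗  (A3,C6,B1)→signed(B1,C6) ✗
Counterexamples (restrictor triples failing the scope): 7.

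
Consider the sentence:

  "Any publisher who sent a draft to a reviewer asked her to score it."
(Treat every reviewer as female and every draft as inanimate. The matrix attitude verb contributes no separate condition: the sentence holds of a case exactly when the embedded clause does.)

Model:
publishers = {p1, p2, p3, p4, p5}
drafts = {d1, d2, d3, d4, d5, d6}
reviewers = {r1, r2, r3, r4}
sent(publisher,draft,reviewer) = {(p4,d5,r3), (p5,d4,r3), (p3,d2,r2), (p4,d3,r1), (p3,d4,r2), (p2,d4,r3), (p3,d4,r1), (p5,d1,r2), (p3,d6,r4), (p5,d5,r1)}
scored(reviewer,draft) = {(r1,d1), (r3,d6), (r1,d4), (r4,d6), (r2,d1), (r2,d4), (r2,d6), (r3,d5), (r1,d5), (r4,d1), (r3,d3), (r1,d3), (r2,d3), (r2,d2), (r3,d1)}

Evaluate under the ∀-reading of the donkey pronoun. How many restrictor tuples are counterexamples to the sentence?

"her" takes "a reviewer" as antecedent and "it" takes "a draft"; both are donkey pronouns co-varying with the restrictor.
Strong reading: for every (p,d,r) with sent(p,d,r), scored(r,d).
Restrictor triples: (p2,d4,r3)→scored(r3,d4) ✗  (p3,d2,r2)→scored(r2,d2) ✓  (p3,d4,r1)→scored(r1,d4) ✓  (p3,d4,r2)→scored(r2,d4) ✓  (p3,d6,r4)→scored(r4,d6) ✓  (p4,d3,r1)→scored(r1,d3) ✓  (p4,d5,r3)→scored(r3,d5) ✓  (p5,d1,r2)→scored(r2,d1) ✓  (p5,d4,r3)→scored(r3,d4) ✗  (p5,d5,r1)→scored(r1,d5) ✓
Counterexamples (restrictor triples failing the scope): 2.

2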